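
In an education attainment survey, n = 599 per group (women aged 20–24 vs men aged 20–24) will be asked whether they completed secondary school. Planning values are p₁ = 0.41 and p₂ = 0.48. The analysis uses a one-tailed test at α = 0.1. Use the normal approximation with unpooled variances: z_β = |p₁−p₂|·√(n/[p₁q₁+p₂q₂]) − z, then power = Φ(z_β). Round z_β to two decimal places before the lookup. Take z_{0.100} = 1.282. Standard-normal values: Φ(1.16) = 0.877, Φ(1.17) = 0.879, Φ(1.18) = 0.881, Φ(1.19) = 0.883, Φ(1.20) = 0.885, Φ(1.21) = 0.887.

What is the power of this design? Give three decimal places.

Power ≈ 0.877

z_β = |p₁−p₂|·√(n/[p₁q₁+p₂q₂]) − z_α
    = 0.07 · √(599/0.4915) − 1.282
    = 0.07 · 34.9101 − 1.282
    = 2.4437 − 1.282 = 1.1617 → 1.16
Power = Φ(1.16) = 0.877.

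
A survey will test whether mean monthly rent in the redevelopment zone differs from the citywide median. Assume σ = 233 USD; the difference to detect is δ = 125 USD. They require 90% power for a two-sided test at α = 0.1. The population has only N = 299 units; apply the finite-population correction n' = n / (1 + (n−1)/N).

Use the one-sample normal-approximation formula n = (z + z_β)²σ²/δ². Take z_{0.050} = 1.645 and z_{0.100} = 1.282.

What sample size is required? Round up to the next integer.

n = (z_{α/2} + z_β)² · σ² / δ²
  = (1.645 + 1.282)² · 233² / 125²
  = 8.5673 · 54289 / 15625
  = 29.77
Finite-population correction (N = 299): 29.77 / (1 + (29.77 − 1)/299) = 27.15.
Round up → n = 28.

n = 28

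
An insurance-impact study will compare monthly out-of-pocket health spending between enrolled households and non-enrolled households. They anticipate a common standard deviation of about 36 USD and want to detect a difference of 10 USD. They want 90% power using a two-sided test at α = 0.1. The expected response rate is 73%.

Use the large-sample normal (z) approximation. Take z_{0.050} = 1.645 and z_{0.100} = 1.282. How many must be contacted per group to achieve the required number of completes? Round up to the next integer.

n = (z_{α/2} + z_β)² · (σ₁² + σ₂²) / δ²
  = (1.645 + 1.282)² · (2·36² = 2592) / 10²
  = 8.5673 · 2592 / 100
  = 222.07
Adjust for 73% response: 222.07 / 0.73 = 304.20.
Round up → n = 305 per group.

n = 305 per group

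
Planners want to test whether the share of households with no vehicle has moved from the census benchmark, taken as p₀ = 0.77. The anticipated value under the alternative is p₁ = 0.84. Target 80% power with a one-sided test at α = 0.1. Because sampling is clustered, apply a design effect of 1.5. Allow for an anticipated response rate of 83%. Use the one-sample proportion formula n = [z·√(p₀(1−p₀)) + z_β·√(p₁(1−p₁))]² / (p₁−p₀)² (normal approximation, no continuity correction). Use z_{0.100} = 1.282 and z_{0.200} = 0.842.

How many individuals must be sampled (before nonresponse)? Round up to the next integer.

n = 266

n = [z_α·√(p₀q₀) + z_β·√(p₁q₁)]² / (p₁ − p₀)²
  = [1.282·√(0.77·0.23) + 0.842·√(0.84·0.16)]² / (0.07)²
  = [1.282·0.4208 + 0.842·0.3666]² / 0.0049
  = [0.8482]² / 0.0049
  = 146.82
Design effect: 1.5 × 146.82 = 220.23.
Adjust for 83% response: 220.23 / 0.83 = 265.34.
Round up → n = 266.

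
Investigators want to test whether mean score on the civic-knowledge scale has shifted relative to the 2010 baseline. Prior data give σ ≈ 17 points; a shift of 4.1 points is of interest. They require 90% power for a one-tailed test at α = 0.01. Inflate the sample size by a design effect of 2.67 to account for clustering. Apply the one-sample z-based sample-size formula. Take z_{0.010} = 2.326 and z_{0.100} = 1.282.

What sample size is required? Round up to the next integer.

n = 598

n = (z_α + z_β)² · σ² / δ²
  = (2.326 + 1.282)² · 17² / 4.1²
  = 13.0177 · 289 / 16.81
  = 223.80
Design effect: 2.67 × 223.80 = 597.55.
Round up → n = 598.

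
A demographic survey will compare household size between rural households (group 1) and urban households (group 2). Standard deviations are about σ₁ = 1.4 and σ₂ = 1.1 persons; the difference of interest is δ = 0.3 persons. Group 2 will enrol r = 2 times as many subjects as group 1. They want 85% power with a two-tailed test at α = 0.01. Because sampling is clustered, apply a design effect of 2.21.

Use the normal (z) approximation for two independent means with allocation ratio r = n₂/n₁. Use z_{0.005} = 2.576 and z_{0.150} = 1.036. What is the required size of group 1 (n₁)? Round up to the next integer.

n₁ = (z_{α/2} + z_β)² · (σ₁² + σ₂²/r) / δ²
   = (2.576 + 1.036)² · (1.4² + 1.1²/2) / 0.3²
   = 13.0465 · (1.96 + 0.605) / 0.09
   = 13.0465 · 2.565 / 0.09
   = 371.83
Design effect: 2.21 × 371.83 = 821.74.
Round up → n₁ = 822; n₂ = r·n₁ = 2 × 822 = 1644.

n₁ = 822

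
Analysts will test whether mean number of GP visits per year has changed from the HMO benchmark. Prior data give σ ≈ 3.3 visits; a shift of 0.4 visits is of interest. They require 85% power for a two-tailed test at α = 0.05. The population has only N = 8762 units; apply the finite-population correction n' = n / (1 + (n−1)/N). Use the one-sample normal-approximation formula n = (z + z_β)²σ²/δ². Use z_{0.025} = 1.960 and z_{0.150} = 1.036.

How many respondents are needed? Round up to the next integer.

n = (z_{α/2} + z_β)² · σ² / δ²
  = (1.960 + 1.036)² · 3.3² / 0.4²
  = 8.9760 · 10.89 / 0.16
  = 610.93
Finite-population correction (N = 8762): 610.93 / (1 + (610.93 − 1)/8762) = 571.17.
Round up → n = 572.

n = 572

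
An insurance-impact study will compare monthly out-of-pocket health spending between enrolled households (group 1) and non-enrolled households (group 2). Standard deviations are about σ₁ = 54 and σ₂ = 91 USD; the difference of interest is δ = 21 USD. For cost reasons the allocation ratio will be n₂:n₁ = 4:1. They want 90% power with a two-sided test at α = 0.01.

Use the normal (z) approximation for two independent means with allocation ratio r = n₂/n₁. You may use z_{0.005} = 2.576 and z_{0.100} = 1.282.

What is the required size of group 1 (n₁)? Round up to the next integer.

n₁ = (z_{α/2} + z_β)² · (σ₁² + σ₂²/r) / δ²
   = (2.576 + 1.282)² · (54² + 91²/4) / 21²
   = 14.8842 · (2916 + 2070.2) / 441
   = 14.8842 · 4986.2 / 441
   = 168.29
Round up → n₁ = 169; n₂ = r·n₁ = 4 × 169 = 676.

n₁ = 169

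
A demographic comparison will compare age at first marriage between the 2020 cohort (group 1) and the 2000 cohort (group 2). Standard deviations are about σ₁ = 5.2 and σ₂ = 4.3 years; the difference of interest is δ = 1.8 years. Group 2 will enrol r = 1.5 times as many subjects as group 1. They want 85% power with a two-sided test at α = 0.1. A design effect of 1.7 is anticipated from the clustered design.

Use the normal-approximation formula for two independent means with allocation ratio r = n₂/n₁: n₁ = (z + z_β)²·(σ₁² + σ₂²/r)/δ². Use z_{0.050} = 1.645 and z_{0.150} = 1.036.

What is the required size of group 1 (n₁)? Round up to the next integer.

n₁ = (z_{α/2} + z_β)² · (σ₁² + σ₂²/r) / δ²
   = (1.645 + 1.036)² · (5.2² + 4.3²/1.5) / 1.8²
   = 7.1878 · (27.04 + 12.3267) / 3.24
   = 7.1878 · 39.3667 / 3.24
   = 87.33
Design effect: 1.7 × 87.33 = 148.47.
Round up → n₁ = 149; n₂ = r·n₁ = 1.5 × 149 = 224.

n₁ = 149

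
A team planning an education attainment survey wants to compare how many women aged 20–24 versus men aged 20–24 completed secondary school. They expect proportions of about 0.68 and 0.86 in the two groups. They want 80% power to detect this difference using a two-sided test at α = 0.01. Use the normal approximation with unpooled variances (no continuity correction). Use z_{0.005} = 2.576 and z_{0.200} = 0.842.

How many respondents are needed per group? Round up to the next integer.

n = 122 per group

n = (z_{α/2} + z_β)² · [p₁(1−p₁) + p₂(1−p₂)] / (p₁ − p₂)²
  = (2.576 + 0.842)² · (0.68·0.32 + 0.86·0.14) / (-0.18)²
  = (3.418)² · (0.2176 + 0.1204) / 0.0324
  = 11.6827 · 0.3380 / 0.0324
  = 121.88
Round up → n = 122 per group.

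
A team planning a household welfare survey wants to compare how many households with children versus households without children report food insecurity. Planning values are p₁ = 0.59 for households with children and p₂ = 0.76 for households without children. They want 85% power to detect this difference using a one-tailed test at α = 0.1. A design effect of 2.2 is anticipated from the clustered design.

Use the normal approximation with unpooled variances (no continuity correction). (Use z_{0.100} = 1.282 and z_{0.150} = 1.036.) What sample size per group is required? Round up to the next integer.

n = 174 per group

n = (z_α + z_β)² · [p₁(1−p₁) + p₂(1−p₂)] / (p₁ − p₂)²
  = (1.282 + 1.036)² · (0.59·0.41 + 0.76·0.24) / (-0.17)²
  = (2.318)² · (0.2419 + 0.1824) / 0.0289
  = 5.3731 · 0.4243 / 0.0289
  = 78.89
Design effect: 2.2 × 78.89 = 173.55.
Round up → n = 174 per group.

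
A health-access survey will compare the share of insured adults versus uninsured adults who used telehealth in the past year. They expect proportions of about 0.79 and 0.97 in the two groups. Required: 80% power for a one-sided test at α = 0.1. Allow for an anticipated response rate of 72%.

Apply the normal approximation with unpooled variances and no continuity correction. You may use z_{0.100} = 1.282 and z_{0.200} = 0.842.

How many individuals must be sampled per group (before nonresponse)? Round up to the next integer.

n = 38 per group

n = (z_α + z_β)² · [p₁(1−p₁) + p₂(1−p₂)] / (p₁ − p₂)²
  = (1.282 + 0.842)² · (0.79·0.21 + 0.97·0.03) / (-0.18)²
  = (2.124)² · (0.1659 + 0.0291) / 0.0324
  = 4.5114 · 0.1950 / 0.0324
  = 27.15
Adjust for 72% response: 27.15 / 0.72 = 37.71.
Round up → n = 38 per group.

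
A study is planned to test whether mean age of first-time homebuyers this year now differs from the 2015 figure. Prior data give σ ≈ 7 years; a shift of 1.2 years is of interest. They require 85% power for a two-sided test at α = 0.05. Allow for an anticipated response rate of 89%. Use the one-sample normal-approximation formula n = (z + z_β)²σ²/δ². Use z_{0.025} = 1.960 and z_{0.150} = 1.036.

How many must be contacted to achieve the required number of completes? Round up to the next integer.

n = 344

n = (z_{α/2} + z_β)² · σ² / δ²
  = (1.960 + 1.036)² · 7² / 1.2²
  = 8.9760 · 49 / 1.44
  = 305.43
Adjust for 89% response: 305.43 / 0.89 = 343.18.
Round up → n = 344.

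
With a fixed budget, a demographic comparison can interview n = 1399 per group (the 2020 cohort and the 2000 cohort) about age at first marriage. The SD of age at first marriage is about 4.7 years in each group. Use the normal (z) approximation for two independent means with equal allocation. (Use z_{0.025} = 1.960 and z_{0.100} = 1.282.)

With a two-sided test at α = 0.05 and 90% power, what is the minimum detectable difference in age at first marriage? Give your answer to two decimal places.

Minimum detectable difference ≈ 0.58 years

δ = (z_{α/2} + z_β) · √((σ₁²+σ₂²)/n)
  = (1.960 + 1.282) · √(44.18/1399)
  = 3.242 · √0.03158
  = 3.242 · 0.1777
  = 0.5761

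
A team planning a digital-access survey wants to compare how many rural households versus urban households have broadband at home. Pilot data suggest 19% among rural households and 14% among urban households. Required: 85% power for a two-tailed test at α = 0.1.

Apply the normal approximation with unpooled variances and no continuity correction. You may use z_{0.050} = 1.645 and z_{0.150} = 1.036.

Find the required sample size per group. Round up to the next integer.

n = (z_{α/2} + z_β)² · [p₁(1−p₁) + p₂(1−p₂)] / (p₁ − p₂)²
  = (1.645 + 1.036)² · (0.19·0.81 + 0.14·0.86) / (0.05)²
  = (2.681)² · (0.1539 + 0.1204) / 0.0025
  = 7.1878 · 0.2743 / 0.0025
  = 788.64
Round up → n = 789 per group.

n = 789 per group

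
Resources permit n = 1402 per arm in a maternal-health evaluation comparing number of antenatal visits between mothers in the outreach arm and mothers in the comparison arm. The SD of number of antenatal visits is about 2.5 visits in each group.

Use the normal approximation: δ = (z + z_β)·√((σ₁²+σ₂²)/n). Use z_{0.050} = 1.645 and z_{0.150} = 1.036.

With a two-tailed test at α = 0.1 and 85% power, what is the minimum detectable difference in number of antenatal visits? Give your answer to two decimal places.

δ = (z_{α/2} + z_β) · √((σ₁²+σ₂²)/n)
  = (1.645 + 1.036) · √(12.5/1402)
  = 2.681 · √0.00892
  = 2.681 · 0.0944
  = 0.2531

Minimum detectable difference ≈ 0.25 visits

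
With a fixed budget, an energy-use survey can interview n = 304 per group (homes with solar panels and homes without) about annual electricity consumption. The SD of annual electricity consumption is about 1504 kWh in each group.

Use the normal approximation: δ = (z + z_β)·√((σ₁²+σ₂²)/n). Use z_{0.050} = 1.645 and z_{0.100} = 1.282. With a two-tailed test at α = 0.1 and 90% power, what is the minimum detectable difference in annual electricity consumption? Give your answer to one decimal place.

Minimum detectable difference ≈ 357.1 kWh

δ = (z_{α/2} + z_β) · √((σ₁²+σ₂²)/n)
  = (1.645 + 1.282) · √(4524032/304)
  = 2.927 · √14881.7
  = 2.927 · 121.9905
  = 357.0662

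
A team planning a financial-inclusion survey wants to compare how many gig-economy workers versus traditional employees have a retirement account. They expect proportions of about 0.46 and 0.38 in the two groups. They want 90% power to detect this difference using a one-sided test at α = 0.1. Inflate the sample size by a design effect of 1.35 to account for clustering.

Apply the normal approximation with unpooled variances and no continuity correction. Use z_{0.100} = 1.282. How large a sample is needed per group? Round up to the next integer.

n = 672 per group

n = (z_α + z_β)² · [p₁(1−p₁) + p₂(1−p₂)] / (p₁ − p₂)²
  = (1.282 + 1.282)² · (0.46·0.54 + 0.38·0.62) / (0.08)²
  = (2.564)² · (0.2484 + 0.2356) / 0.0064
  = 6.5741 · 0.4840 / 0.0064
  = 497.17
Design effect: 1.35 × 497.17 = 671.17.
Round up → n = 672 per group.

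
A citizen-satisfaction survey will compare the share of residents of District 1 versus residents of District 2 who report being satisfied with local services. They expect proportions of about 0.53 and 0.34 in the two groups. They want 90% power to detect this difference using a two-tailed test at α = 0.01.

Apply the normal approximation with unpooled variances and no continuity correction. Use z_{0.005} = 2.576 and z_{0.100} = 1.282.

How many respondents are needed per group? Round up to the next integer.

n = 196 per group

n = (z_{α/2} + z_β)² · [p₁(1−p₁) + p₂(1−p₂)] / (p₁ − p₂)²
  = (2.576 + 1.282)² · (0.53·0.47 + 0.34·0.66) / (0.19)²
  = (3.858)² · (0.2491 + 0.2244) / 0.0361
  = 14.8842 · 0.4735 / 0.0361
  = 195.23
Round up → n = 196 per group.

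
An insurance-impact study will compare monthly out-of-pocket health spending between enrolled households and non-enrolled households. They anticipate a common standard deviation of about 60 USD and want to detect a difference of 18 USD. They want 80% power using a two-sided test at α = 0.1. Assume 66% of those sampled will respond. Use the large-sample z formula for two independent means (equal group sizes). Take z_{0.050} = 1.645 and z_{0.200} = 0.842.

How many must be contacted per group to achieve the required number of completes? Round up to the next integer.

n = (z_{α/2} + z_β)² · (σ₁² + σ₂²) / δ²
  = (1.645 + 0.842)² · (2·60² = 7200) / 18²
  = 6.1852 · 7200 / 324
  = 137.45
Adjust for 66% response: 137.45 / 0.66 = 208.25.
Round up → n = 209 per group.

n = 209 per group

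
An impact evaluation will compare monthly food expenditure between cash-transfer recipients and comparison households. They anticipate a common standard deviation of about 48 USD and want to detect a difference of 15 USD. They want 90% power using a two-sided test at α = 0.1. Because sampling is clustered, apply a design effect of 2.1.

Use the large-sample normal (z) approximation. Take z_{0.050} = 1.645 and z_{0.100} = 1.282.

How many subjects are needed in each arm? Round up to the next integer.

n = 369 per group

n = (z_{α/2} + z_β)² · (σ₁² + σ₂²) / δ²
  = (1.645 + 1.282)² · (2·48² = 4608) / 15²
  = 8.5673 · 4608 / 225
  = 175.46
Design effect: 2.1 × 175.46 = 368.46.
Round up → n = 369 per group.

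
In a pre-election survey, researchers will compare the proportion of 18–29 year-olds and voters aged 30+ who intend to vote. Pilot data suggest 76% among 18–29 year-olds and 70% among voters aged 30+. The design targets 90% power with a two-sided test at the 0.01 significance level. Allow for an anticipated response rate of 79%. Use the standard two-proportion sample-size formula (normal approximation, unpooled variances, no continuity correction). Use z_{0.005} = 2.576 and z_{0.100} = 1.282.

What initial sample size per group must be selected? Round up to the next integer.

n = 2054 per group

n = (z_{α/2} + z_β)² · [p₁(1−p₁) + p₂(1−p₂)] / (p₁ − p₂)²
  = (2.576 + 1.282)² · (0.76·0.24 + 0.70·0.30) / (0.06)²
  = (3.858)² · (0.1824 + 0.2100) / 0.0036
  = 14.8842 · 0.3924 / 0.0036
  = 1622.37
Adjust for 79% response: 1622.37 / 0.79 = 2053.64.
Round up → n = 2054 per group.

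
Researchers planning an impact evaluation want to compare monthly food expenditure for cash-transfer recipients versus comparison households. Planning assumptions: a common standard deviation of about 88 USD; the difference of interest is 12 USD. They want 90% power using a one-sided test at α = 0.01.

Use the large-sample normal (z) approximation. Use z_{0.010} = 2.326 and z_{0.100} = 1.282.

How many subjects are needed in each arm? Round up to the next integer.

n = (z_α + z_β)² · (σ₁² + σ₂²) / δ²
  = (2.326 + 1.282)² · (2·88² = 15488) / 12²
  = 13.0177 · 15488 / 144
  = 1400.12
Round up → n = 1401 per group.

n = 1401 per group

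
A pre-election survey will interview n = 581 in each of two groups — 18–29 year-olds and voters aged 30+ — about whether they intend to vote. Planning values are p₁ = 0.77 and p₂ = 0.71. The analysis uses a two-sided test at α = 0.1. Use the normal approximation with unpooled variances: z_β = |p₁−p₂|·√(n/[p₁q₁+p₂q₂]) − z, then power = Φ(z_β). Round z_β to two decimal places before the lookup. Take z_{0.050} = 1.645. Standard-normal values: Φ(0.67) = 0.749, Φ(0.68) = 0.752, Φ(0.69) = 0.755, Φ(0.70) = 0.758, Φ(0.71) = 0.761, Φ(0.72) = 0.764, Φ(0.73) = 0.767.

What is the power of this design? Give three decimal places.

Power ≈ 0.755

z_β = |p₁−p₂|·√(n/[p₁q₁+p₂q₂]) − z_{α/2}
    = 0.06 · √(581/0.3830) − 1.645
    = 0.06 · 38.9483 − 1.645
    = 2.3369 − 1.645 = 0.6919 → 0.69
Power = Φ(0.69) = 0.755.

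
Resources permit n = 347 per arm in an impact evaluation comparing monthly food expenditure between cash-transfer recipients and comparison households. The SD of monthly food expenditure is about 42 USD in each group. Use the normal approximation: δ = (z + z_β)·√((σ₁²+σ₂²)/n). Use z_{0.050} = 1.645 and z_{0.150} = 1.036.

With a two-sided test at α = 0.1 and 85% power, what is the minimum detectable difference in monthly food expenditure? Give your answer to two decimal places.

Minimum detectable difference ≈ 8.55 USD

δ = (z_{α/2} + z_β) · √((σ₁²+σ₂²)/n)
  = (1.645 + 1.036) · √(3528/347)
  = 2.681 · √10.1671
  = 2.681 · 3.1886
  = 8.5486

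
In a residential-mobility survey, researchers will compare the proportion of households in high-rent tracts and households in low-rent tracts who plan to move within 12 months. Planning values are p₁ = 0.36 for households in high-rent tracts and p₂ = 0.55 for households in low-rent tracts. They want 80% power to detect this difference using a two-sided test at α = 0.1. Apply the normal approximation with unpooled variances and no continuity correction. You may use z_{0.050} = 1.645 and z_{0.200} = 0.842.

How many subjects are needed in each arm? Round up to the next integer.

n = (z_{α/2} + z_β)² · [p₁(1−p₁) + p₂(1−p₂)] / (p₁ − p₂)²
  = (1.645 + 0.842)² · (0.36·0.64 + 0.55·0.45) / (-0.19)²
  = (2.487)² · (0.2304 + 0.2475) / 0.0361
  = 6.1852 · 0.4779 / 0.0361
  = 81.88
Round up → n = 82 per group.

n = 82 per group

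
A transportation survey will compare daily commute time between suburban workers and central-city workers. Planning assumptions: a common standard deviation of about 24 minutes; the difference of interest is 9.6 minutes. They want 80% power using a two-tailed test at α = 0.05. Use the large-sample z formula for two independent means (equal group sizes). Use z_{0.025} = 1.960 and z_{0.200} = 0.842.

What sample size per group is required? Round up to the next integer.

n = 99 per group

n = (z_{α/2} + z_β)² · (σ₁² + σ₂²) / δ²
  = (1.960 + 0.842)² · (2·24² = 1152) / 9.6²
  = 7.8512 · 1152 / 92.16
  = 98.14
Round up → n = 99 per group.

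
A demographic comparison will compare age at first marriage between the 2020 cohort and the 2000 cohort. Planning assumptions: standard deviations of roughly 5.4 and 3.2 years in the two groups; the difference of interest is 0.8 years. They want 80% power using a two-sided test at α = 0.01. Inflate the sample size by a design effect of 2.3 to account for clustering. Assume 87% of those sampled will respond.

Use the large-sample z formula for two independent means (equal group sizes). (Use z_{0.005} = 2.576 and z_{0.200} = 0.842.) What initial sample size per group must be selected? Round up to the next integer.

n = 1902 per group

n = (z_{α/2} + z_β)² · (σ₁² + σ₂²) / δ²
  = (2.576 + 0.842)² · (5.4² + 3.2² = 39.4) / 0.8²
  = 11.6827 · 39.4 / 0.64
  = 719.22
Design effect: 2.3 × 719.22 = 1654.20.
Adjust for 87% response: 1654.20 / 0.87 = 1901.38.
Round up → n = 1902 per group.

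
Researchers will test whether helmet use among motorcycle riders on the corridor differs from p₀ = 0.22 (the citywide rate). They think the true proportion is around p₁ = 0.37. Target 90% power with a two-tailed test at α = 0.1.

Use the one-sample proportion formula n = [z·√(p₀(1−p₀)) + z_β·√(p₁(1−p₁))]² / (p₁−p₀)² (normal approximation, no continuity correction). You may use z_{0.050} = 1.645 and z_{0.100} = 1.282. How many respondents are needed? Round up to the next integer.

n = 76

n = [z_{α/2}·√(p₀q₀) + z_β·√(p₁q₁)]² / (p₁ − p₀)²
  = [1.645·√(0.22·0.78) + 1.282·√(0.37·0.63)]² / (0.15)²
  = [1.645·0.4142 + 1.282·0.4828]² / 0.0225
  = [1.3004]² / 0.0225
  = 75.16
Round up → n = 76.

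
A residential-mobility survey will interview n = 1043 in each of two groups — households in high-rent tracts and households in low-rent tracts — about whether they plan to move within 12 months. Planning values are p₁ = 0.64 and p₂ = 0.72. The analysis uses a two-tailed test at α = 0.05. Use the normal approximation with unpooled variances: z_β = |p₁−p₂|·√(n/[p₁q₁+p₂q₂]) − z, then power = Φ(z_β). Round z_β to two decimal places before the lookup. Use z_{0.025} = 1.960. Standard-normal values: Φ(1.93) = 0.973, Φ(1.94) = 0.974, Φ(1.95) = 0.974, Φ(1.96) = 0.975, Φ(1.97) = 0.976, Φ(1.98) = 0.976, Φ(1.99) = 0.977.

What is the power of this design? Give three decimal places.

Power ≈ 0.976

z_β = |p₁−p₂|·√(n/[p₁q₁+p₂q₂]) − z_{α/2}
    = 0.08 · √(1043/0.4320) − 1.960
    = 0.08 · 49.1361 − 1.960
    = 3.9309 − 1.960 = 1.9709 → 1.97
Power = Φ(1.97) = 0.976.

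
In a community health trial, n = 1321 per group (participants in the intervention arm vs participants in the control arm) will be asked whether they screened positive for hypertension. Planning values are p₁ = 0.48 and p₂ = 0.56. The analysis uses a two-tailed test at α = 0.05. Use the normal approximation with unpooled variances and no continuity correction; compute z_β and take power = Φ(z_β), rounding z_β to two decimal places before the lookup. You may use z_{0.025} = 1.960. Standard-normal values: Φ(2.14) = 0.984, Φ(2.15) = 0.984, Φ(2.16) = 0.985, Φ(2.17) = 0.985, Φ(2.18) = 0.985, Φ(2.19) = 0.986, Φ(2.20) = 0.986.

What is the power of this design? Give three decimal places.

Power ≈ 0.985

z_β = |p₁−p₂|·√(n/[p₁q₁+p₂q₂]) − z_{α/2}
    = 0.08 · √(1321/0.4960) − 1.960
    = 0.08 · 51.6072 − 1.960
    = 4.1286 − 1.960 = 2.1686 → 2.17
Power = Φ(2.17) = 0.985.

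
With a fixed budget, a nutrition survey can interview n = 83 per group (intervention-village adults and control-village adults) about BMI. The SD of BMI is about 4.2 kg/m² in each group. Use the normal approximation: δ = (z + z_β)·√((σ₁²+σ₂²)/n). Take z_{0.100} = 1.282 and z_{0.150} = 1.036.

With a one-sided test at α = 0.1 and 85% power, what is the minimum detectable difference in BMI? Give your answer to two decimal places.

δ = (z_α + z_β) · √((σ₁²+σ₂²)/n)
  = (1.282 + 1.036) · √(35.28/83)
  = 2.318 · √0.42506
  = 2.318 · 0.6520
  = 1.5113

Minimum detectable difference ≈ 1.51 kg/m²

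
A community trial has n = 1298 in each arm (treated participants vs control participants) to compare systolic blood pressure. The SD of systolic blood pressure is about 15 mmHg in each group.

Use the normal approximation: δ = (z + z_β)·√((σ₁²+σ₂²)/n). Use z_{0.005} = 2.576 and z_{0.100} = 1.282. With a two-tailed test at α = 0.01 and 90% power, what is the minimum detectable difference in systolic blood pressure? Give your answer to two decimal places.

δ = (z_{α/2} + z_β) · √((σ₁²+σ₂²)/n)
  = (2.576 + 1.282) · √(450/1298)
  = 3.858 · √0.34669
  = 3.858 · 0.5888
  = 2.2716

Minimum detectable difference ≈ 2.27 mmHg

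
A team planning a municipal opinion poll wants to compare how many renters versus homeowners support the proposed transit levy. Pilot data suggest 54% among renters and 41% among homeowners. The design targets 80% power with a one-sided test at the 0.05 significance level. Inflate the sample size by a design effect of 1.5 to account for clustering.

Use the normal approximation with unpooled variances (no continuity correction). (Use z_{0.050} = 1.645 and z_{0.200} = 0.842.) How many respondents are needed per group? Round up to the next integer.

n = (z_α + z_β)² · [p₁(1−p₁) + p₂(1−p₂)] / (p₁ − p₂)²
  = (1.645 + 0.842)² · (0.54·0.46 + 0.41·0.59) / (0.13)²
  = (2.487)² · (0.2484 + 0.2419) / 0.0169
  = 6.1852 · 0.4903 / 0.0169
  = 179.44
Design effect: 1.5 × 179.44 = 269.16.
Round up → n = 270 per group.

n = 270 per group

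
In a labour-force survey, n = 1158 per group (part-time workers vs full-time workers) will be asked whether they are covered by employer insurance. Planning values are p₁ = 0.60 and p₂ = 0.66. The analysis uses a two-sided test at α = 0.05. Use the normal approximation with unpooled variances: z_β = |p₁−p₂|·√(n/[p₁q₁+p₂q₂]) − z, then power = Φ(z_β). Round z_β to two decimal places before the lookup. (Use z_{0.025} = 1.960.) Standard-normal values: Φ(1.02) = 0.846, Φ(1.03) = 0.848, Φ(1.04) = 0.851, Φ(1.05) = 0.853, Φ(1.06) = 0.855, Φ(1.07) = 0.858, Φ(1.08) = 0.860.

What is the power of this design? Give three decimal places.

Power ≈ 0.851

z_β = |p₁−p₂|·√(n/[p₁q₁+p₂q₂]) − z_{α/2}
    = 0.06 · √(1158/0.4644) − 1.960
    = 0.06 · 49.9354 − 1.960
    = 2.9961 − 1.960 = 1.0361 → 1.04
Power = Φ(1.04) = 0.851.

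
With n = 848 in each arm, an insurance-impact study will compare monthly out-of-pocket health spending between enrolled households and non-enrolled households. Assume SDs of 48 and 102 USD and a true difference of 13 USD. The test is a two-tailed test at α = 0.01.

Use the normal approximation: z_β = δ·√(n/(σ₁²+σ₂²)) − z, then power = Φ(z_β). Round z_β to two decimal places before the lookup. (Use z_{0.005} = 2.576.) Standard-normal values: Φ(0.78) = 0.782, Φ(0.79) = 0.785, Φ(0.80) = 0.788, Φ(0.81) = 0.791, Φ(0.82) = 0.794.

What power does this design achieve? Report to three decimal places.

z_β = δ·√(n/(σ₁²+σ₂²)) − z_{α/2}
    = 13 · √(848/12708) − 2.576
    = 13 · 0.25832 − 2.576
    = 3.3582 − 2.576 = 0.7822 → 0.78
Power = Φ(0.78) = 0.782.

Power ≈ 0.782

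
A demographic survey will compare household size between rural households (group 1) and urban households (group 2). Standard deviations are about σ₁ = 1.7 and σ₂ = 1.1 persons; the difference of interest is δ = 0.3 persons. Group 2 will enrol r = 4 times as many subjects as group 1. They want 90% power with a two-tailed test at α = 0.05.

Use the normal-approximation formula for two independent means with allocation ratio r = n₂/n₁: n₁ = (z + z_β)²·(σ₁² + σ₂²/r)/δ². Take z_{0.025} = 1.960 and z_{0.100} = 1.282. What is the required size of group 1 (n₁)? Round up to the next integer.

n₁ = (z_{α/2} + z_β)² · (σ₁² + σ₂²/r) / δ²
   = (1.960 + 1.282)² · (1.7² + 1.1²/4) / 0.3²
   = 10.5106 · (2.89 + 0.3025) / 0.09
   = 10.5106 · 3.1925 / 0.09
   = 372.83
Round up → n₁ = 373; n₂ = r·n₁ = 4 × 373 = 1492.

n₁ = 373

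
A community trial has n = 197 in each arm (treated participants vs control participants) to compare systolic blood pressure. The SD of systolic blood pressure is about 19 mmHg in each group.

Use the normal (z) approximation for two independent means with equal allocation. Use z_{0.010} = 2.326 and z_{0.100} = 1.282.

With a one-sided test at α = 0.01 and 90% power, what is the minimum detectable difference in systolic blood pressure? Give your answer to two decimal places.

δ = (z_α + z_β) · √((σ₁²+σ₂²)/n)
  = (2.326 + 1.282) · √(722/197)
  = 3.608 · √3.665
  = 3.608 · 1.9144
  = 6.9072

Minimum detectable difference ≈ 6.91 mmHg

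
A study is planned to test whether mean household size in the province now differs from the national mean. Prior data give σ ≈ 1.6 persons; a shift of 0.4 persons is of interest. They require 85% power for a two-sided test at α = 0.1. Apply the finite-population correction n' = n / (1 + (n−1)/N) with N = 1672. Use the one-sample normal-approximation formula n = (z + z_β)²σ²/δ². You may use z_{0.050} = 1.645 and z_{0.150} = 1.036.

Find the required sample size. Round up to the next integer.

n = 108

n = (z_{α/2} + z_β)² · σ² / δ²
  = (1.645 + 1.036)² · 1.6² / 0.4²
  = 7.1878 · 2.56 / 0.16
  = 115.00
Finite-population correction (N = 1672): 115.00 / (1 + (115.00 − 1)/1672) = 107.66.
Round up → n = 108.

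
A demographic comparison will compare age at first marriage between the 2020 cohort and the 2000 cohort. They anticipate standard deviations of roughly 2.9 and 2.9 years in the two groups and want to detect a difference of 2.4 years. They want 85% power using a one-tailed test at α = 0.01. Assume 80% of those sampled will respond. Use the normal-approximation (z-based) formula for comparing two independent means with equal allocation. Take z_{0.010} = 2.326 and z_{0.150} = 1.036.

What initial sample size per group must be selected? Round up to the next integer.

n = (z_α + z_β)² · (σ₁² + σ₂²) / δ²
  = (2.326 + 1.036)² · (2.9² + 2.9² = 16.82) / 2.4²
  = 11.3030 · 16.82 / 5.76
  = 33.01
Adjust for 80% response: 33.01 / 0.80 = 41.26.
Round up → n = 42 per group.

n = 42 per group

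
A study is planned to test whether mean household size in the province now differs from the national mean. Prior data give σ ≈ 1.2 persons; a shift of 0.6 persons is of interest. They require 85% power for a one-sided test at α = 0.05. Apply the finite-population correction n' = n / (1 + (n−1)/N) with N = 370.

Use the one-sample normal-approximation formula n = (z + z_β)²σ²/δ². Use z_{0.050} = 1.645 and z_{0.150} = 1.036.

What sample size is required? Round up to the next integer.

n = 27

n = (z_α + z_β)² · σ² / δ²
  = (1.645 + 1.036)² · 1.2² / 0.6²
  = 7.1878 · 1.44 / 0.36
  = 28.75
Finite-population correction (N = 370): 28.75 / (1 + (28.75 − 1)/370) = 26.75.
Round up → n = 27.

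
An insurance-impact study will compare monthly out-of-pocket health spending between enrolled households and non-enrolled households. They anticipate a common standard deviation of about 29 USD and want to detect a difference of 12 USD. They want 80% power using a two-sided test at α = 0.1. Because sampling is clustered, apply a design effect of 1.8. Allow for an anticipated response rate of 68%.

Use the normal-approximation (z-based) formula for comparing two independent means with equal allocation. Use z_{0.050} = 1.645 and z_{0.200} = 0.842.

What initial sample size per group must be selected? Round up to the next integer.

n = 192 per group

n = (z_{α/2} + z_β)² · (σ₁² + σ₂²) / δ²
  = (1.645 + 0.842)² · (2·29² = 1682) / 12²
  = 6.1852 · 1682 / 144
  = 72.25
Design effect: 1.8 × 72.25 = 130.04.
Adjust for 68% response: 130.04 / 0.68 = 191.24.
Round up → n = 192 per group.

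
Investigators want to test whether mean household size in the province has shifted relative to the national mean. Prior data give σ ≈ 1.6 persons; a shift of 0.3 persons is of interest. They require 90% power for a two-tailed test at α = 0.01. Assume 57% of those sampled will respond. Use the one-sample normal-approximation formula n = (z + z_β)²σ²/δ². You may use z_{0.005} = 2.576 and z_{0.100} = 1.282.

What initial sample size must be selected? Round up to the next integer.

n = (z_{α/2} + z_β)² · σ² / δ²
  = (2.576 + 1.282)² · 1.6² / 0.3²
  = 14.8842 · 2.56 / 0.09
  = 423.37
Adjust for 57% response: 423.37 / 0.57 = 742.76.
Round up → n = 743.

n = 743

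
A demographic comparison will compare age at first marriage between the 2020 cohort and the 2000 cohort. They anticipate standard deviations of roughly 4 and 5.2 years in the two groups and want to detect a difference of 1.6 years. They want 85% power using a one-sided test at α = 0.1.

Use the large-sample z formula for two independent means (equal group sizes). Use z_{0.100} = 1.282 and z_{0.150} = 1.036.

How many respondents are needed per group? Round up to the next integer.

n = 91 per group

n = (z_α + z_β)² · (σ₁² + σ₂²) / δ²
  = (1.282 + 1.036)² · (4² + 5.2² = 43.04) / 1.6²
  = 5.3731 · 43.04 / 2.56
  = 90.34
Round up → n = 91 per group.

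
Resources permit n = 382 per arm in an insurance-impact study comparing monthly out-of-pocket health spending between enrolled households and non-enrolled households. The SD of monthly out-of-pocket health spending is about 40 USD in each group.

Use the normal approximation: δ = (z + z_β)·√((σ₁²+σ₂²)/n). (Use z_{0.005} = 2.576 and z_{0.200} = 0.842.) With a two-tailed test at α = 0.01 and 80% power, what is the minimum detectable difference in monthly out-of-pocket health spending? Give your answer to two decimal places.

δ = (z_{α/2} + z_β) · √((σ₁²+σ₂²)/n)
  = (2.576 + 0.842) · √(3200/382)
  = 3.418 · √8.377
  = 3.418 · 2.8943
  = 9.8927

Minimum detectable difference ≈ 9.89 USD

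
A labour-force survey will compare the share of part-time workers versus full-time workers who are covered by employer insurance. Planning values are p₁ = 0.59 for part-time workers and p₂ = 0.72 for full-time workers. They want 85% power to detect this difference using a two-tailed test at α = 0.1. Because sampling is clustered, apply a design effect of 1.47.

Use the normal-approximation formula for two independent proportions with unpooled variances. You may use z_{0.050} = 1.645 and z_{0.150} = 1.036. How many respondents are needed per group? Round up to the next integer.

n = 278 per group

n = (z_{α/2} + z_β)² · [p₁(1−p₁) + p₂(1−p₂)] / (p₁ − p₂)²
  = (1.645 + 1.036)² · (0.59·0.41 + 0.72·0.28) / (-0.13)²
  = (2.681)² · (0.2419 + 0.2016) / 0.0169
  = 7.1878 · 0.4435 / 0.0169
  = 188.63
Design effect: 1.47 × 188.63 = 277.28.
Round up → n = 278 per group.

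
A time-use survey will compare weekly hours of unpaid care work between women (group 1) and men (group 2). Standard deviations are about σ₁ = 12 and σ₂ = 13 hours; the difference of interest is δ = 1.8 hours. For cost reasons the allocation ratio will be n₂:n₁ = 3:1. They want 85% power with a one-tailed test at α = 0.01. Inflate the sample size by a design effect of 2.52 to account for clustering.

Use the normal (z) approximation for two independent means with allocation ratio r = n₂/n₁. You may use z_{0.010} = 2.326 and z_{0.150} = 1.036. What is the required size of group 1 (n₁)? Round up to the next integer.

n₁ = (z_α + z_β)² · (σ₁² + σ₂²/r) / δ²
   = (2.326 + 1.036)² · (12² + 13²/3) / 1.8²
   = 11.3030 · (144 + 56.3333) / 3.24
   = 11.3030 · 200.3333 / 3.24
   = 698.88
Design effect: 2.52 × 698.88 = 1761.18.
Round up → n₁ = 1762; n₂ = r·n₁ = 3 × 1762 = 5286.

n₁ = 1762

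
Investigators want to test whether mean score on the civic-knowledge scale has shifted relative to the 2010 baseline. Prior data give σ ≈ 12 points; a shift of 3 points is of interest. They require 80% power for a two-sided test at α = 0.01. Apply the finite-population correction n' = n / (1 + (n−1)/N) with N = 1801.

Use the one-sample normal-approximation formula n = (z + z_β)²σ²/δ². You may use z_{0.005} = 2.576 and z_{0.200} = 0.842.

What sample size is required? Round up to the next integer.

n = (z_{α/2} + z_β)² · σ² / δ²
  = (2.576 + 0.842)² · 12² / 3²
  = 11.6827 · 144 / 9
  = 186.92
Finite-population correction (N = 1801): 186.92 / (1 + (186.92 − 1)/1801) = 169.43.
Round up → n = 170.

n = 170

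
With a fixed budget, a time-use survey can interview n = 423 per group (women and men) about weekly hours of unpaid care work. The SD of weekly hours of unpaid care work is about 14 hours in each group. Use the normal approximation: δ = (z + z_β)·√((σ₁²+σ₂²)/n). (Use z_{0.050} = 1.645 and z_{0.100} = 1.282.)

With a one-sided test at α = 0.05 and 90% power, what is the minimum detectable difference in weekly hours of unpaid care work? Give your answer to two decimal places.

Minimum detectable difference ≈ 2.82 hours

δ = (z_α + z_β) · √((σ₁²+σ₂²)/n)
  = (1.645 + 1.282) · √(392/423)
  = 2.927 · √0.92671
  = 2.927 · 0.9627
  = 2.8177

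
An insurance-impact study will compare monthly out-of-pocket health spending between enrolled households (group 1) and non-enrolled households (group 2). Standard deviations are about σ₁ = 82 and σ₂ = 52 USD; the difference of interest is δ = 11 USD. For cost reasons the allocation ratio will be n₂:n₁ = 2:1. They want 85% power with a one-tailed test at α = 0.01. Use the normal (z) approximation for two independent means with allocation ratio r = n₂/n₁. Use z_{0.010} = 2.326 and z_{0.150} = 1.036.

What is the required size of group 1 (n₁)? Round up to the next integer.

n₁ = 755

n₁ = (z_α + z_β)² · (σ₁² + σ₂²/r) / δ²
   = (2.326 + 1.036)² · (82² + 52²/2) / 11²
   = 11.3030 · (6724 + 1352) / 121
   = 11.3030 · 8076 / 121
   = 754.41
Round up → n₁ = 755; n₂ = r·n₁ = 2 × 755 = 1510.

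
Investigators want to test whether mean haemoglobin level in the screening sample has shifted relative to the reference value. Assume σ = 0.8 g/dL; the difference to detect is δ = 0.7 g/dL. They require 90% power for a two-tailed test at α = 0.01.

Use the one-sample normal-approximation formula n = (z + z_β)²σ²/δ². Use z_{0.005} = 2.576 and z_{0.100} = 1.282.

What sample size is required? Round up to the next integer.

n = 20

n = (z_{α/2} + z_β)² · σ² / δ²
  = (2.576 + 1.282)² · 0.8² / 0.7²
  = 14.8842 · 0.64 / 0.49
  = 19.44
Round up → n = 20.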